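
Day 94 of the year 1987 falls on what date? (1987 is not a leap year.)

Apr 4, 1987

Jan has 31 days (94 − 31 = 63 remain).
Feb has 28 days (63 − 28 = 35 remain).
Mar has 31 days (35 − 31 = 4 remain).
4 into Apr → Apr 4.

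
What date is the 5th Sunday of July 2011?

The first Sunday of July 2011 is July 3.
The 5th Sunday is 4 weeks later: 3 + 28 = 31.

31 July 2011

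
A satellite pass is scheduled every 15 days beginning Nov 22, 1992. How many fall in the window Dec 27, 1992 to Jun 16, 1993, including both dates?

11

Occurrences land 15·i days after Nov 22, 1992 for i = 0, 1, 2, …
Dec 27, 1992 is 35 days after the start; 35 ÷ 15 = 2 remainder 5; since the remainder is 5, round up to i = 3. First occurrence in the window: #4 on Jan 6, 1993 (3×15 = 45 days in).
Jun 16, 1993 is 206 days after the start; 206 ÷ 15 = 13 remainder 11. Last occurrence in the window: #14 on Jun 5, 1993.
Occurrences #4 through #14: 11 in total.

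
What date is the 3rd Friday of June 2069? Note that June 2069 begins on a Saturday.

2069-06-21

June 2069 begins on a Saturday, so the first Friday is June 7 (6 days later).
The 3rd Friday is 2 weeks later: 7 + 14 = 21.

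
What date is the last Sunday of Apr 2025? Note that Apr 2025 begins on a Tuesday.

Apr 2025 begins on a Tuesday, so the first Sunday is Apr 6 (5 days later).
Apr 2025 has 30 days. Adding weeks: 6, 13, 20, 27 — the last one ≤ 30 is the 27th.

Apr 27, 2025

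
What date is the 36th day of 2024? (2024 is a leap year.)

February 5, 2024

January has 31 days (36 − 31 = 5 remain).
5 into February → February 5.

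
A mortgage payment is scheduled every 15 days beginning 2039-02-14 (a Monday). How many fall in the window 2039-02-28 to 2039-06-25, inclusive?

Occurrences land 15·i days after 2039-02-14 for i = 0, 1, 2, …
2039-02-28 is 14 days after the start; 14 ÷ 15 = 0 remainder 14; since the remainder is 14, round up to i = 1. First occurrence in the window: #2 on 2039-03-01 (1×15 = 15 days in).
2039-06-25 is 131 days after the start; 131 ÷ 15 = 8 remainder 11. Last occurrence in the window: #9 on 2039-06-14.
Occurrences #2 through #9: 8 in total.

8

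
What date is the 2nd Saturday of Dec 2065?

The first Saturday of Dec 2065 is Dec 5.
The 2nd Saturday is 1 weeks later: 5 + 7 = 12.

Dec 12, 2065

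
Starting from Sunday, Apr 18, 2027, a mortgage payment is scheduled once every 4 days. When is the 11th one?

The 11th occurrence is 10 intervals after the first: 10 × 4 = 40 days after Apr 18, 2027.
Apr has 30 days — 12 days to the end of Apr leaves 28.
28 days into May → May 28, 2027.

May 28, 2027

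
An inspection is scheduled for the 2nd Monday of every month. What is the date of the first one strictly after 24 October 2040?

October 2040 starts on a Monday; its first Monday is the 1st, so the 2nd Monday is the 8th — 8 October 2040.
That is not after 24 October 2040, so look at November 2040.
November 2040 starts on a Thursday; its first Monday is the 5th, so the 2nd Monday is the 12th — 12 November 2040.

12 November 2040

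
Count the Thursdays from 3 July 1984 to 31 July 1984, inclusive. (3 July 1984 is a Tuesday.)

4

3 July 1984 is a Tuesday; the first Thursday on or after it is 5 July 1984 (2 days later).
From 5 July 1984 to 31 July 1984 is 31 − 5 = 26 days.
26 ÷ 7 = 3 full weeks with remainder 5, so 3 more Thursdays after the first → 4.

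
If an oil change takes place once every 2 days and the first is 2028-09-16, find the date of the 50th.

2028-12-23

The 50th occurrence is 49 intervals after the first: 49 × 2 = 98 days after 2028-09-16.
September has 30 days — 14 days to the end of September leaves 84.
October has 31 days (53 left).
November has 30 days (23 left).
23 days into December → 2028-12-23.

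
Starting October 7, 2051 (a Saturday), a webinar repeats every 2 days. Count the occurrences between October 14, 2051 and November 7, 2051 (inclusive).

Occurrences land 2·i days after October 7, 2051 for i = 0, 1, 2, …
October 14, 2051 is 7 days after the start; 7 ÷ 2 = 3 remainder 1; since the remainder is 1, round up to i = 4. First occurrence in the window: #5 on October 15, 2051 (4×2 = 8 days in).
November 7, 2051 is 31 days after the start; 31 ÷ 2 = 15 remainder 1. Last occurrence in the window: #16 on November 6, 2051.
Occurrences #5 through #16: 12 in total.

12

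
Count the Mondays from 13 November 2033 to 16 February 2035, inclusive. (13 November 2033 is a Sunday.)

66

13 November 2033 is a Sunday; the first Monday on or after it is 14 November 2033 (1 day later).
From 14 November 2033 to 16 February 2035: 47 + 365 + 47 = 459 days (rest of 2033, 2034, to 16 February 2035 in 2035).
459 ÷ 7 = 65 full weeks with remainder 4, so 65 more Mondays after the first → 66.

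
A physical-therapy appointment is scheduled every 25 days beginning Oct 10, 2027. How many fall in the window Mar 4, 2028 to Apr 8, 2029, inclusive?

Occurrences land 25·i days after Oct 10, 2027 for i = 0, 1, 2, …
Mar 4, 2028 is 146 days after the start; 146 ÷ 25 = 5 remainder 21; since the remainder is 21, round up to i = 6. First occurrence in the window: #7 on Mar 8, 2028 (6×25 = 150 days in).
Apr 8, 2029 is 546 days after the start; 546 ÷ 25 = 21 remainder 21. Last occurrence in the window: #22 on Mar 18, 2029.
Occurrences #7 through #22: 16 in total.

16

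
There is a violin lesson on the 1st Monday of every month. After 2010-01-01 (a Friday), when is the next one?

2010-01-04

January 2010 starts on a Friday, so its 1st Monday is 2010-01-04 (3 days in).
2010-01-04 is after 2010-01-01, so that is the next one.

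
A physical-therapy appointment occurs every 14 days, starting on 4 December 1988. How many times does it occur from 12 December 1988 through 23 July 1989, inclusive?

16

Occurrences land 14·i days after 4 December 1988 for i = 0, 1, 2, …
12 December 1988 is 8 days after the start; 8 ÷ 14 = 0 remainder 8; since the remainder is 8, round up to i = 1. First occurrence in the window: #2 on 18 December 1988 (1×14 = 14 days in).
23 July 1989 is 231 days after the start; 231 ÷ 14 = 16 remainder 7. Last occurrence in the window: #17 on 16 July 1989.
Occurrences #2 through #17: 16 in total.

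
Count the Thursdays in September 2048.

4

September 1, 2048 is a Tuesday; the first Thursday on or after it is September 3, 2048 (2 days later).
From September 3, 2048 to September 30, 2048 is 30 − 3 = 27 days.
27 ÷ 7 = 3 full weeks with remainder 6, so 3 more Thursdays after the first → 4.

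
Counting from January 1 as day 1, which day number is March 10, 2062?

Days in months before March: 31 + 28 = 59.
Plus 10 days into March → day 69.

69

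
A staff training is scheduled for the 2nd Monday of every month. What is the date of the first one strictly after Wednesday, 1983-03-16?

March 1983 starts on a Tuesday; its first Monday is the 7th, so the 2nd Monday is the 14th — 1983-03-14.
That is not after 1983-03-16, so look at April 1983.
April 1983 starts on a Friday; its first Monday is the 4th, so the 2nd Monday is the 11th — 1983-04-11.

1983-04-11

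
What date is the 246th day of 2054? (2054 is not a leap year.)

Sep 3, 2054

Jan has 31 days (246 − 31 = 215 remain).
Feb has 28 days (215 − 28 = 187 remain).
Mar has 31 days (187 − 31 = 156 remain).
Apr has 30 days (156 − 30 = 126 remain).
May has 31 days (126 − 31 = 95 remain).
Jun has 30 days (95 − 30 = 65 remain).
Jul has 31 days (65 − 31 = 34 remain).
Aug has 31 days (34 − 31 = 3 remain).
3 into Sep → Sep 3.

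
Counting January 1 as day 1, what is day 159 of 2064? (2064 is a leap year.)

January has 31 days (159 − 31 = 128 remain).
February has 29 days (128 − 29 = 99 remain).
March has 31 days (99 − 31 = 68 remain).
April has 30 days (68 − 30 = 38 remain).
May has 31 days (38 − 31 = 7 remain).
7 into June → June 7.

June 7, 2064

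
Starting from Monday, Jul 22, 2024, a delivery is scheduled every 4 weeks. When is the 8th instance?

Feb 3, 2025

The 8th occurrence is 7 intervals after the first: 7 × 28 = 196 days after Jul 22, 2024.
Jul has 31 days — 9 days to the end of Jul leaves 187.
Aug has 31 days (156 left).
Sep has 30 days (126 left).
Oct has 31 days (95 left).
Nov has 30 days (65 left).
Dec has 31 days (34 left).
Jan has 31 days (3 left).
3 days into Feb → Feb 3, 2025.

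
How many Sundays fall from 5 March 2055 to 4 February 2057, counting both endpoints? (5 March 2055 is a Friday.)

5 March 2055 is a Friday; the first Sunday on or after it is 7 March 2055 (2 days later).
From 7 March 2055 to 4 February 2057: 299 + 366 + 35 = 700 days (rest of 2055, 2056, to 4 February 2057 in 2057).
700 ÷ 7 = 100 full weeks with remainder 0, so 100 more Sundays after the first → 101.

101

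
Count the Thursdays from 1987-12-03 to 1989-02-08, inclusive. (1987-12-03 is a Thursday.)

1987-12-03 is a Thursday; the first Thursday on or after it is 1987-12-03.
From 1987-12-03 to 1989-02-08: 28 + 366 + 39 = 433 days (rest of 1987, 1988, to 1989-02-08 in 1989).
433 ÷ 7 = 61 full weeks with remainder 6, so 61 more Thursdays after the first → 62.

62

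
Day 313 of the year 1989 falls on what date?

1989-11-09

January has 31 days (313 − 31 = 282 remain).
February has 28 days (282 − 28 = 254 remain).
March has 31 days (254 − 31 = 223 remain).
April has 30 days (223 − 30 = 193 remain).
May has 31 days (193 − 31 = 162 remain).
June has 30 days (162 − 30 = 132 remain).
July has 31 days (132 − 31 = 101 remain).
August has 31 days (101 − 31 = 70 remain).
September has 30 days (70 − 30 = 40 remain).
October has 31 days (40 − 31 = 9 remain).
9 into November → November 9.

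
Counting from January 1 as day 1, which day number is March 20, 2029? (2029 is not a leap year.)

79

Days in months before March: 31 + 28 = 59.
Plus 20 days into March → day 79.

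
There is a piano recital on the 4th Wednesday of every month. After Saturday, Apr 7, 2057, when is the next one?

Apr 2057 starts on a Sunday; its first Wednesday is the 4th, so the 4th Wednesday is the 25th — Apr 25, 2057.
Apr 25, 2057 is after Apr 7, 2057, so that is the next one.

Apr 25, 2057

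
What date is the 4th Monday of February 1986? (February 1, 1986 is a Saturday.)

February 1986 begins on a Saturday, so the first Monday is February 3 (2 days later).
The 4th Monday is 3 weeks later: 3 + 21 = 24.

24 February 1986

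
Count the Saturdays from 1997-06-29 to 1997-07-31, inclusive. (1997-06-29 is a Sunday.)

4

1997-06-29 is a Sunday; the first Saturday on or after it is 1997-07-05 (6 days later).
From 1997-07-05 to 1997-07-31 is 31 − 5 = 26 days.
26 ÷ 7 = 3 full weeks with remainder 5, so 3 more Saturdays after the first → 4.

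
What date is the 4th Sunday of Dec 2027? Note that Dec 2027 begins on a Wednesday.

Dec 26, 2027

Dec 2027 begins on a Wednesday, so the first Sunday is Dec 5 (4 days later).
The 4th Sunday is 3 weeks later: 5 + 21 = 26.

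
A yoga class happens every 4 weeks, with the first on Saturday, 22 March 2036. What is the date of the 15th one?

18 April 2037

The 15th occurrence is 14 intervals after the first: 14 × 28 = 392 days after 22 March 2036.
March has 31 days — 9 days to the end of March leaves 383.
April has 30 days (353 left).
May has 31 days (322 left).
June has 30 days (292 left).
July has 31 days (261 left).
August has 31 days (230 left).
September has 30 days (200 left).
October has 31 days (169 left).
November has 30 days (139 left).
December has 31 days (108 left).
January has 31 days (77 left).
February has 28 days (49 left).
March has 31 days (18 left).
18 days into April → 18 April 2037.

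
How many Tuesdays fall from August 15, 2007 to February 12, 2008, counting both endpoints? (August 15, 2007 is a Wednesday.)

August 15, 2007 is a Wednesday; the first Tuesday on or after it is August 21, 2007 (6 days later).
From August 21, 2007 to February 12, 2008: 10 + 30 + 31 + 30 + 31 + 31 + 12 = 175 days (rest of August, September, October, November, December, January, February).
175 ÷ 7 = 25 full weeks with remainder 0, so 25 more Tuesdays after the first → 26.

26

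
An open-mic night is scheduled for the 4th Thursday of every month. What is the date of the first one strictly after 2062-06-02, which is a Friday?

2062-06-22

June 2062 starts on a Thursday; its first Thursday is the 1st, so the 4th Thursday is the 22nd — 2062-06-22.
2062-06-22 is after 2062-06-02, so that is the next one.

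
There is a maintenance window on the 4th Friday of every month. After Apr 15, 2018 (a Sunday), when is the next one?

Apr 27, 2018

Apr 2018 starts on a Sunday; its first Friday is the 6th, so the 4th Friday is the 27th — Apr 27, 2018.
Apr 27, 2018 is after Apr 15, 2018, so that is the next one.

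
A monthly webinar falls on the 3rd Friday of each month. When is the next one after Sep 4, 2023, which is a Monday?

Sep 15, 2023

Sep 2023 starts on a Friday; its first Friday is the 1st, so the 3rd Friday is the 15th — Sep 15, 2023.
Sep 15, 2023 is after Sep 4, 2023, so that is the next one.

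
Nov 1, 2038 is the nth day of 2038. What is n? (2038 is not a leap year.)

Days in months before Nov: 31 + 28 + 31 + 30 + 31 + 30 + 31 + 31 + 30 + 31 = 304.
Plus 1 day into Nov → day 305.

305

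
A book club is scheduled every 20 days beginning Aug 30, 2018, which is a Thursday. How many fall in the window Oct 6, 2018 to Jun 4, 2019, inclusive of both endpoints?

Occurrences land 20·i days after Aug 30, 2018 for i = 0, 1, 2, …
Oct 6, 2018 is 37 days after the start; 37 ÷ 20 = 1 remainder 17; since the remainder is 17, round up to i = 2. First occurrence in the window: #3 on Oct 9, 2018 (2×20 = 40 days in).
Jun 4, 2019 is 278 days after the start; 278 ÷ 20 = 13 remainder 18. Last occurrence in the window: #14 on May 17, 2019.
Occurrences #3 through #14: 12 in total.

12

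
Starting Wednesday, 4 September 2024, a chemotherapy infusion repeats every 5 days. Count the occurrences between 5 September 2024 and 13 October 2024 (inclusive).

Occurrences land 5·i days after 4 September 2024 for i = 0, 1, 2, …
5 September 2024 is 1 day after the start; 1 ÷ 5 = 0 remainder 1; since the remainder is 1, round up to i = 1. First occurrence in the window: #2 on 9 September 2024 (1×5 = 5 days in).
13 October 2024 is 39 days after the start; 39 ÷ 5 = 7 remainder 4. Last occurrence in the window: #8 on 9 October 2024.
Occurrences #2 through #8: 7 in total.

7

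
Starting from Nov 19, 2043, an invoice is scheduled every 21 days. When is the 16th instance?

The 16th occurrence is 15 intervals after the first: 15 × 21 = 315 days after Nov 19, 2043.
Nov has 30 days — 11 days to the end of Nov leaves 304.
Dec has 31 days (273 left).
Jan has 31 days (242 left).
Feb has 29 days (213 left).
Mar has 31 days (182 left).
Apr has 30 days (152 left).
May has 31 days (121 left).
Jun has 30 days (91 left).
Jul has 31 days (60 left).
Aug has 31 days (29 left).
29 days into Sep → Sep 29, 2044.

Sep 29, 2044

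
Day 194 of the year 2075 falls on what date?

Jan has 31 days (194 − 31 = 163 remain).
Feb has 28 days (163 − 28 = 135 remain).
Mar has 31 days (135 − 31 = 104 remain).
Apr has 30 days (104 − 30 = 74 remain).
May has 31 days (74 − 31 = 43 remain).
Jun has 30 days (43 − 30 = 13 remain).
13 into Jul → Jul 13.

Jul 13, 2075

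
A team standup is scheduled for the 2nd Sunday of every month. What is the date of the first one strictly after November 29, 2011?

December 11, 2011

November 2011 starts on a Tuesday; its first Sunday is the 6th, so the 2nd Sunday is the 13th — November 13, 2011.
That is not after November 29, 2011, so look at December 2011.
December 2011 starts on a Thursday; its first Sunday is the 4th, so the 2nd Sunday is the 11th — December 11, 2011.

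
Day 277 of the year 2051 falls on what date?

January has 31 days (277 − 31 = 246 remain).
February has 28 days (246 − 28 = 218 remain).
March has 31 days (218 − 31 = 187 remain).
April has 30 days (187 − 30 = 157 remain).
May has 31 days (157 − 31 = 126 remain).
June has 30 days (126 − 30 = 96 remain).
July has 31 days (96 − 31 = 65 remain).
August has 31 days (65 − 31 = 34 remain).
September has 30 days (34 − 30 = 4 remain).
4 into October → October 4.

4 October 2051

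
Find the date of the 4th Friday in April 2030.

April 2030 begins on a Monday, so the first Friday is April 5 (4 days later).
The 4th Friday is 3 weeks later: 5 + 21 = 26.

April 26, 2030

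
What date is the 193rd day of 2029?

Jan has 31 days (193 − 31 = 162 remain).
Feb has 28 days (162 − 28 = 134 remain).
Mar has 31 days (134 − 31 = 103 remain).
Apr has 30 days (103 − 30 = 73 remain).
May has 31 days (73 − 31 = 42 remain).
Jun has 30 days (42 − 30 = 12 remain).
12 into Jul → Jul 12.

Jul 12, 2029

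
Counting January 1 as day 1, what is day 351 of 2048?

January has 31 days (351 − 31 = 320 remain).
February has 29 days (320 − 29 = 291 remain).
March has 31 days (291 − 31 = 260 remain).
April has 30 days (260 − 30 = 230 remain).
May has 31 days (230 − 31 = 199 remain).
June has 30 days (199 − 30 = 169 remain).
July has 31 days (169 − 31 = 138 remain).
August has 31 days (138 − 31 = 107 remain).
September has 30 days (107 − 30 = 77 remain).
October has 31 days (77 − 31 = 46 remain).
November has 30 days (46 − 30 = 16 remain).
16 into December → December 16.

December 16, 2048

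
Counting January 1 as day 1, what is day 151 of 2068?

2068-05-30

January has 31 days (151 − 31 = 120 remain).
February has 29 days (120 − 29 = 91 remain).
March has 31 days (91 − 31 = 60 remain).
April has 30 days (60 − 30 = 30 remain).
30 into May → May 30.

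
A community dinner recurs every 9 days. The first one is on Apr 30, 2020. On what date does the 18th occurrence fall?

The 18th occurrence is 17 intervals after the first: 17 × 9 = 153 days after Apr 30, 2020.
Apr has 30 days — 0 days to the end of Apr leaves 153.
May has 31 days (122 left).
Jun has 30 days (92 left).
Jul has 31 days (61 left).
Aug has 31 days (30 left).
30 days into Sep → Sep 30, 2020.

Sep 30, 2020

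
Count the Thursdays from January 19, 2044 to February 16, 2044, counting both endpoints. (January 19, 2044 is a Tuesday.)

4

January 19, 2044 is a Tuesday; the first Thursday on or after it is January 21, 2044 (2 days later).
From January 21, 2044 to February 16, 2044: 10 + 16 = 26 days (rest of January, February).
26 ÷ 7 = 3 full weeks with remainder 5, so 3 more Thursdays after the first → 4.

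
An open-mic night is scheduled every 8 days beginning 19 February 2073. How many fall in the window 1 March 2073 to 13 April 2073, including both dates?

Occurrences land 8·i days after 19 February 2073 for i = 0, 1, 2, …
1 March 2073 is 10 days after the start; 10 ÷ 8 = 1 remainder 2; since the remainder is 2, round up to i = 2. First occurrence in the window: #3 on 7 March 2073 (2×8 = 16 days in).
13 April 2073 is 53 days after the start; 53 ÷ 8 = 6 remainder 5. Last occurrence in the window: #7 on 8 April 2073.
Occurrences #3 through #7: 5 in total.

5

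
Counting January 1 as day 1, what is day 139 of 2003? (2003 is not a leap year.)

January has 31 days (139 − 31 = 108 remain).
February has 28 days (108 − 28 = 80 remain).
March has 31 days (80 − 31 = 49 remain).
April has 30 days (49 − 30 = 19 remain).
19 into May → May 19.

19 May 2003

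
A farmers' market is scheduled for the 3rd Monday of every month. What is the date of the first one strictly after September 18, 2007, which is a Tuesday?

October 15, 2007

September 2007 starts on a Saturday; its first Monday is the 3rd, so the 3rd Monday is the 17th — September 17, 2007.
That is not after September 18, 2007, so look at October 2007.
October 2007 starts on a Monday; its first Monday is the 1st, so the 3rd Monday is the 15th — October 15, 2007.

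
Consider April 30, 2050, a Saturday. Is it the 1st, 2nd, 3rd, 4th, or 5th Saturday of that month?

5th

Day 30 falls in week ⌈30/7⌉ of the month.
Days 1–7 hold the 1st Saturday, 8–14 the 2nd, 15–21 the 3rd, 22–28 the 4th, 29–31 the 5th.
30 is in the range for the 5th.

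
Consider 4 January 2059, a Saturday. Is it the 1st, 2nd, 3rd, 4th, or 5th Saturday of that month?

Day 4 falls in week ⌈4/7⌉ of the month.
Days 1–7 hold the 1st Saturday, 8–14 the 2nd, 15–21 the 3rd, 22–28 the 4th, 29–31 the 5th.
4 is in the range for the 1st.

1st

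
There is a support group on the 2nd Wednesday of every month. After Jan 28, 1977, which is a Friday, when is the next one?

Jan 1977 starts on a Saturday; its first Wednesday is the 5th, so the 2nd Wednesday is the 12th — Jan 12, 1977.
That is not after Jan 28, 1977, so look at Feb 1977.
Feb 1977 starts on a Tuesday; its first Wednesday is the 2nd, so the 2nd Wednesday is the 9th — Feb 9, 1977.

Feb 9, 1977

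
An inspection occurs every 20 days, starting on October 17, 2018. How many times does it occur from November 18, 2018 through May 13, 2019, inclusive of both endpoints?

Occurrences land 20·i days after October 17, 2018 for i = 0, 1, 2, …
November 18, 2018 is 32 days after the start; 32 ÷ 20 = 1 remainder 12; since the remainder is 12, round up to i = 2. First occurrence in the window: #3 on November 26, 2018 (2×20 = 40 days in).
May 13, 2019 is 208 days after the start; 208 ÷ 20 = 10 remainder 8. Last occurrence in the window: #11 on May 5, 2019.
Occurrences #3 through #11: 9 in total.

9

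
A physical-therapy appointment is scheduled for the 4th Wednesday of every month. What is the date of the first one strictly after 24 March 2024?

March 2024 starts on a Friday; its first Wednesday is the 6th, so the 4th Wednesday is the 27th — 27 March 2024.
27 March 2024 is after 24 March 2024, so that is the next one.

27 March 2024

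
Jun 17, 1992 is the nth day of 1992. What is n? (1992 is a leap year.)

169

Days in months before Jun: 31 + 29 + 31 + 30 + 31 = 152.
Plus 17 days into Jun → day 169.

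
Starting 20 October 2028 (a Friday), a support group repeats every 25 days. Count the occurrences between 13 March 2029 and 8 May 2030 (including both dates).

Occurrences land 25·i days after 20 October 2028 for i = 0, 1, 2, …
13 March 2029 is 144 days after the start; 144 ÷ 25 = 5 remainder 19; since the remainder is 19, round up to i = 6. First occurrence in the window: #7 on 19 March 2029 (6×25 = 150 days in).
8 May 2030 is 565 days after the start; 565 ÷ 25 = 22 remainder 15. Last occurrence in the window: #23 on 23 April 2030.
Occurrences #7 through #23: 17 in total.

17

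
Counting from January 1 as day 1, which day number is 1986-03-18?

77

Days in months before March: 31 + 28 = 59.
Plus 18 days into March → day 77.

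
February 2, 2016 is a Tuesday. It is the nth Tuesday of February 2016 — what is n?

1st

Day 2 falls in week ⌈2/7⌉ of the month.
Days 1–7 hold the 1st Tuesday, 8–14 the 2nd, 15–21 the 3rd, 22–28 the 4th, 29–31 the 5th.
2 is in the range for the 1st.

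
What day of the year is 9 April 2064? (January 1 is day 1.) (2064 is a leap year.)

100

Days in months before April: 31 + 29 + 31 = 91.
Plus 9 days into April → day 100.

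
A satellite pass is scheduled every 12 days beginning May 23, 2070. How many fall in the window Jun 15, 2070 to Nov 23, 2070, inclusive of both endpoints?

Occurrences land 12·i days after May 23, 2070 for i = 0, 1, 2, …
Jun 15, 2070 is 23 days after the start; 23 ÷ 12 = 1 remainder 11; since the remainder is 11, round up to i = 2. First occurrence in the window: #3 on Jun 16, 2070 (2×12 = 24 days in).
Nov 23, 2070 is 184 days after the start; 184 ÷ 12 = 15 remainder 4. Last occurrence in the window: #16 on Nov 19, 2070.
Occurrences #3 through #16: 14 in total.

14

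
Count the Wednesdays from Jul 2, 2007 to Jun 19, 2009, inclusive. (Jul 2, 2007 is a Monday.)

103

Jul 2, 2007 is a Monday; the first Wednesday on or after it is Jul 4, 2007 (2 days later).
From Jul 4, 2007 to Jun 19, 2009: 180 + 366 + 170 = 716 days (rest of 2007, 2008, to Jun 19, 2009 in 2009).
716 ÷ 7 = 102 full weeks with remainder 2, so 102 more Wednesdays after the first → 103.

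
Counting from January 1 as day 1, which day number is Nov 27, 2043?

331

Days in months before Nov: 31 + 28 + 31 + 30 + 31 + 30 + 31 + 31 + 30 + 31 = 304.
Plus 27 days into Nov → day 331.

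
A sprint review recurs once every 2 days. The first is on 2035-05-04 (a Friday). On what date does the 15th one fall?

The 15th occurrence is 14 intervals after the first: 14 × 2 = 28 days after 2035-05-04.
May has 31 days — 27 days to the end of May leaves 1.
1 day into June → 2035-06-01.

2035-06-01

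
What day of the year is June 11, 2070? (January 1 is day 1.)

Days in months before June: 31 + 28 + 31 + 30 + 31 = 151.
Plus 11 days into June → day 162.

162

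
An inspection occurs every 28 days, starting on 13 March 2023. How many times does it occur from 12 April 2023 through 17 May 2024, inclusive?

Occurrences land 28·i days after 13 March 2023 for i = 0, 1, 2, …
12 April 2023 is 30 days after the start; 30 ÷ 28 = 1 remainder 2; since the remainder is 2, round up to i = 2. First occurrence in the window: #3 on 8 May 2023 (2×28 = 56 days in).
17 May 2024 is 431 days after the start; 431 ÷ 28 = 15 remainder 11. Last occurrence in the window: #16 on 6 May 2024.
Occurrences #3 through #16: 14 in total.

14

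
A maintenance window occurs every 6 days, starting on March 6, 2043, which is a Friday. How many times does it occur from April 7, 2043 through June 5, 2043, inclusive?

Occurrences land 6·i days after March 6, 2043 for i = 0, 1, 2, …
April 7, 2043 is 32 days after the start; 32 ÷ 6 = 5 remainder 2; since the remainder is 2, round up to i = 6. First occurrence in the window: #7 on April 11, 2043 (6×6 = 36 days in).
June 5, 2043 is 91 days after the start; 91 ÷ 6 = 15 remainder 1. Last occurrence in the window: #16 on June 4, 2043.
Occurrences #7 through #16: 10 in total.

10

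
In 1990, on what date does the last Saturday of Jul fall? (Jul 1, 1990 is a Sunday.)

Jul 28, 1990

Jul 1990 begins on a Sunday, so the first Saturday is Jul 7 (6 days later).
Jul 1990 has 31 days. Adding weeks: 7, 14, 21, 28 — the last one ≤ 31 is the 28th.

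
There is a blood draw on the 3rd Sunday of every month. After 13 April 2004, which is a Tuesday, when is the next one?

April 2004 starts on a Thursday; its first Sunday is the 4th, so the 3rd Sunday is the 18th — 18 April 2004.
18 April 2004 is after 13 April 2004, so that is the next one.

18 April 2004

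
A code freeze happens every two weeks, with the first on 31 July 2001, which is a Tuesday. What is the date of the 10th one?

4 December 2001

The 10th occurrence is 9 intervals after the first: 9 × 14 = 126 days after 31 July 2001.
July has 31 days — 0 days to the end of July leaves 126.
August has 31 days (95 left).
September has 30 days (65 left).
October has 31 days (34 left).
November has 30 days (4 left).
4 days into December → 4 December 2001.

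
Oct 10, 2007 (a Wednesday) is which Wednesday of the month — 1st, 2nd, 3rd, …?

2nd

Day 10 falls in week ⌈10/7⌉ of the month.
Days 1–7 hold the 1st Wednesday, 8–14 the 2nd, 15–21 the 3rd, 22–28 the 4th, 29–31 the 5th.
10 is in the range for the 2nd.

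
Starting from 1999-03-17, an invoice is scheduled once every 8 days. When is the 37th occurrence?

The 37th occurrence is 36 intervals after the first: 36 × 8 = 288 days after 1999-03-17.
March has 31 days — 14 days to the end of March leaves 274.
April has 30 days (244 left).
May has 31 days (213 left).
June has 30 days (183 left).
July has 31 days (152 left).
August has 31 days (121 left).
September has 30 days (91 left).
October has 31 days (60 left).
November has 30 days (30 left).
30 days into December → 1999-12-30.

1999-12-30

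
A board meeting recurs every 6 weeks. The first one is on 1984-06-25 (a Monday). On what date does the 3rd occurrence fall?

1984-09-17

The 3rd occurrence is 2 intervals after the first: 2 × 42 = 84 days after 1984-06-25.
June has 30 days — 5 days to the end of June leaves 79.
July has 31 days (48 left).
August has 31 days (17 left).
17 days into September → 1984-09-17.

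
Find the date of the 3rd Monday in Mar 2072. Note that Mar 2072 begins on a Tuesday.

Mar 2072 begins on a Tuesday, so the first Monday is Mar 7 (6 days later).
The 3rd Monday is 2 weeks later: 7 + 14 = 21.

Mar 21, 2072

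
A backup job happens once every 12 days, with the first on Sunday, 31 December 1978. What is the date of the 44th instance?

30 May 1980

The 44th occurrence is 43 intervals after the first: 43 × 12 = 516 days after 31 December 1978.
December has 31 days — 0 days to the end of December leaves 516.
1979 has 365 days (151 left).
January has 31 days (120 left).
February has 29 days (91 left).
March has 31 days (60 left).
April has 30 days (30 left).
30 days into May → 30 May 1980.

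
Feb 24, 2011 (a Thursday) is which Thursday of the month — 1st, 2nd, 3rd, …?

Day 24 falls in week ⌈24/7⌉ of the month.
Days 1–7 hold the 1st Thursday, 8–14 the 2nd, 15–21 the 3rd, 22–28 the 4th, 29–31 the 5th.
24 is in the range for the 4th.

4th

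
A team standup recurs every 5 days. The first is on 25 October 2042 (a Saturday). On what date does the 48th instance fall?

The 48th occurrence is 47 intervals after the first: 47 × 5 = 235 days after 25 October 2042.
October has 31 days — 6 days to the end of October leaves 229.
November has 30 days (199 left).
December has 31 days (168 left).
January has 31 days (137 left).
February has 28 days (109 left).
March has 31 days (78 left).
April has 30 days (48 left).
May has 31 days (17 left).
17 days into June → 17 June 2043.

17 June 2043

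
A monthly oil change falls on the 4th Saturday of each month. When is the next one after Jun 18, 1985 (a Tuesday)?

Jun 22, 1985

Jun 1985 starts on a Saturday; its first Saturday is the 1st, so the 4th Saturday is the 22nd — Jun 22, 1985.
Jun 22, 1985 is after Jun 18, 1985, so that is the next one.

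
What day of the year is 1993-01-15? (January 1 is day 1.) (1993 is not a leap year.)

Plus 15 days into January → day 15.

15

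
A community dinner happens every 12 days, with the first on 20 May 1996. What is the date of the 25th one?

The 25th occurrence is 24 intervals after the first: 24 × 12 = 288 days after 20 May 1996.
May has 31 days — 11 days to the end of May leaves 277.
June has 30 days (247 left).
July has 31 days (216 left).
August has 31 days (185 left).
September has 30 days (155 left).
October has 31 days (124 left).
November has 30 days (94 left).
December has 31 days (63 left).
January has 31 days (32 left).
February has 28 days (4 left).
4 days into March → 4 March 1997.

4 March 1997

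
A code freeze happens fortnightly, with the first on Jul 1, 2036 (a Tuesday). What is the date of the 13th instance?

Dec 16, 2036

The 13th occurrence is 12 intervals after the first: 12 × 14 = 168 days after Jul 1, 2036.
Jul has 31 days — 30 days to the end of Jul leaves 138.
Aug has 31 days (107 left).
Sep has 30 days (77 left).
Oct has 31 days (46 left).
Nov has 30 days (16 left).
16 days into Dec → Dec 16, 2036.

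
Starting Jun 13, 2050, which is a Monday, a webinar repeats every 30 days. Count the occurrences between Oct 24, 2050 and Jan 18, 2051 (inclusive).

3

Occurrences land 30·i days after Jun 13, 2050 for i = 0, 1, 2, …
Oct 24, 2050 is 133 days after the start; 133 ÷ 30 = 4 remainder 13; since the remainder is 13, round up to i = 5. First occurrence in the window: #6 on Nov 10, 2050 (5×30 = 150 days in).
Jan 18, 2051 is 219 days after the start; 219 ÷ 30 = 7 remainder 9. Last occurrence in the window: #8 on Jan 9, 2051.
Occurrences #6 through #8: 3 in total.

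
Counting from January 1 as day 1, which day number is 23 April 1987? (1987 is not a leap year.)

Days in months before April: 31 + 28 + 31 = 90.
Plus 23 days into April → day 113.

113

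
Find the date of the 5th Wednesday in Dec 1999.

Dec 29, 1999

The first Wednesday of Dec 1999 is Dec 1.
The 5th Wednesday is 4 weeks later: 1 + 28 = 29.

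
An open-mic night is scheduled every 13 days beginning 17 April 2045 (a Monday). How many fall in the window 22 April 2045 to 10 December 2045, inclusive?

18

Occurrences land 13·i days after 17 April 2045 for i = 0, 1, 2, …
22 April 2045 is 5 days after the start; 5 ÷ 13 = 0 remainder 5; since the remainder is 5, round up to i = 1. First occurrence in the window: #2 on 30 April 2045 (1×13 = 13 days in).
10 December 2045 is 237 days after the start; 237 ÷ 13 = 18 remainder 3. Last occurrence in the window: #19 on 7 December 2045.
Occurrences #2 through #19: 18 in total.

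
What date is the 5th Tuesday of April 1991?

April 30, 1991

The first Tuesday of April 1991 is April 2.
The 5th Tuesday is 4 weeks later: 2 + 28 = 30.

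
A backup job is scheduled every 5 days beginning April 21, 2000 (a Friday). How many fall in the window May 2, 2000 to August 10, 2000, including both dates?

Occurrences land 5·i days after April 21, 2000 for i = 0, 1, 2, …
May 2, 2000 is 11 days after the start; 11 ÷ 5 = 2 remainder 1; since the remainder is 1, round up to i = 3. First occurrence in the window: #4 on May 6, 2000 (3×5 = 15 days in).
August 10, 2000 is 111 days after the start; 111 ÷ 5 = 22 remainder 1. Last occurrence in the window: #23 on August 9, 2000.
Occurrences #4 through #23: 20 in total.

20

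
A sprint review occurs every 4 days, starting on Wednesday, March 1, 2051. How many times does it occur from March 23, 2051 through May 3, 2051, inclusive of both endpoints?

10

Occurrences land 4·i days after March 1, 2051 for i = 0, 1, 2, …
March 23, 2051 is 22 days after the start; 22 ÷ 4 = 5 remainder 2; since the remainder is 2, round up to i = 6. First occurrence in the window: #7 on March 25, 2051 (6×4 = 24 days in).
May 3, 2051 is 63 days after the start; 63 ÷ 4 = 15 remainder 3. Last occurrence in the window: #16 on April 30, 2051.
Occurrences #7 through #16: 10 in total.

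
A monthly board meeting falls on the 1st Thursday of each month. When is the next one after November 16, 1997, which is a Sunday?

November 1997 starts on a Saturday, so its 1st Thursday is November 6, 1997 (5 days in).
That is not after November 16, 1997, so look at December 1997.
December 1997 starts on a Monday, so its 1st Thursday is December 4, 1997 (3 days in).

December 4, 1997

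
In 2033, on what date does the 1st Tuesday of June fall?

7 June 2033

The first Tuesday of June 2033 is June 7.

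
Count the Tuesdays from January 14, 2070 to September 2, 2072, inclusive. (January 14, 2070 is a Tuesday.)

138

January 14, 2070 is a Tuesday; the first Tuesday on or after it is January 14, 2070.
From January 14, 2070 to September 2, 2072: 351 + 365 + 246 = 962 days (rest of 2070, 2071, to September 2, 2072 in 2072).
962 ÷ 7 = 137 full weeks with remainder 3, so 137 more Tuesdays after the first → 138.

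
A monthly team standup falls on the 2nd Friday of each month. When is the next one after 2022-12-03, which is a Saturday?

December 2022 starts on a Thursday; its first Friday is the 2nd, so the 2nd Friday is the 9th — 2022-12-09.
2022-12-09 is after 2022-12-03, so that is the next one.

2022-12-09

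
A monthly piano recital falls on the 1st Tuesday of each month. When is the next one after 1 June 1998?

2 June 1998

June 1998 starts on a Monday, so its 1st Tuesday is 2 June 1998 (1 day in).
2 June 1998 is after 1 June 1998, so that is the next one.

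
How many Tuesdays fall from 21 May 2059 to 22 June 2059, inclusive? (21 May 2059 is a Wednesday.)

4

21 May 2059 is a Wednesday; the first Tuesday on or after it is 27 May 2059 (6 days later).
From 27 May 2059 to 22 June 2059: 4 + 22 = 26 days (rest of May, June).
26 ÷ 7 = 3 full weeks with remainder 5, so 3 more Tuesdays after the first → 4.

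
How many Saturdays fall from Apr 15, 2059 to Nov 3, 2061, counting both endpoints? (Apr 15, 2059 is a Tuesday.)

133

Apr 15, 2059 is a Tuesday; the first Saturday on or after it is Apr 19, 2059 (4 days later).
From Apr 19, 2059 to Nov 3, 2061: 256 + 366 + 307 = 929 days (rest of 2059, 2060, to Nov 3, 2061 in 2061).
929 ÷ 7 = 132 full weeks with remainder 5, so 132 more Saturdays after the first → 133.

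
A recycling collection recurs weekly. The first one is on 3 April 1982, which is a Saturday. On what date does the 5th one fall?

The 5th occurrence is 4 intervals after the first: 4 × 7 = 28 days after 3 April 1982.
April has 30 days — 27 days to the end of April leaves 1.
1 day into May → 1 May 1982.

1 May 1982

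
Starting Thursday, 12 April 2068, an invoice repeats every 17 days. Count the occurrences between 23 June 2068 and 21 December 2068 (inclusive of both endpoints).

10

Occurrences land 17·i days after 12 April 2068 for i = 0, 1, 2, …
23 June 2068 is 72 days after the start; 72 ÷ 17 = 4 remainder 4; since the remainder is 4, round up to i = 5. First occurrence in the window: #6 on 6 July 2068 (5×17 = 85 days in).
21 December 2068 is 253 days after the start; 253 ÷ 17 = 14 remainder 15. Last occurrence in the window: #15 on 6 December 2068.
Occurrences #6 through #15: 10 in total.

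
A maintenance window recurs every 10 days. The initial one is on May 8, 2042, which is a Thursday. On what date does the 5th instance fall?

The 5th occurrence is 4 intervals after the first: 4 × 10 = 40 days after May 8, 2042.
May has 31 days — 23 days to the end of May leaves 17.
17 days into June → June 17, 2042.

June 17, 2042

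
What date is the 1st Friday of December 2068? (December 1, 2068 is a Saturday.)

December 7, 2068

December 2068 begins on a Saturday, so the first Friday is December 7 (6 days later).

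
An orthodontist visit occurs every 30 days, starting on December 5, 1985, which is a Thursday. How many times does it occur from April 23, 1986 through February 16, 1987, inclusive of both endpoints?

Occurrences land 30·i days after December 5, 1985 for i = 0, 1, 2, …
April 23, 1986 is 139 days after the start; 139 ÷ 30 = 4 remainder 19; since the remainder is 19, round up to i = 5. First occurrence in the window: #6 on May 4, 1986 (5×30 = 150 days in).
February 16, 1987 is 438 days after the start; 438 ÷ 30 = 14 remainder 18. Last occurrence in the window: #15 on January 29, 1987.
Occurrences #6 through #15: 10 in total.

10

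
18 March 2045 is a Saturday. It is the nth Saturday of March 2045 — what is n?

Day 18 falls in week ⌈18/7⌉ of the month.
Days 1–7 hold the 1st Saturday, 8–14 the 2nd, 15–21 the 3rd, 22–28 the 4th, 29–31 the 5th.
18 is in the range for the 3rd.

3rd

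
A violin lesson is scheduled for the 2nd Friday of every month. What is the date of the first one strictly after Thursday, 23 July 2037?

July 2037 starts on a Wednesday; its first Friday is the 3rd, so the 2nd Friday is the 10th — 10 July 2037.
That is not after 23 July 2037, so look at August 2037.
August 2037 starts on a Saturday; its first Friday is the 7th, so the 2nd Friday is the 14th — 14 August 2037.

14 August 2037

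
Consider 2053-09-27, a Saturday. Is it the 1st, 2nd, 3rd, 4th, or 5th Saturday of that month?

4th

Day 27 falls in week ⌈27/7⌉ of the month.
Days 1–7 hold the 1st Saturday, 8–14 the 2nd, 15–21 the 3rd, 22–28 the 4th, 29–31 the 5th.
27 is in the range for the 4th.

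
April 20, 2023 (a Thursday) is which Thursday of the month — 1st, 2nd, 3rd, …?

3rd

Day 20 falls in week ⌈20/7⌉ of the month.
Days 1–7 hold the 1st Thursday, 8–14 the 2nd, 15–21 the 3rd, 22–28 the 4th, 29–31 the 5th.
20 is in the range for the 3rd.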